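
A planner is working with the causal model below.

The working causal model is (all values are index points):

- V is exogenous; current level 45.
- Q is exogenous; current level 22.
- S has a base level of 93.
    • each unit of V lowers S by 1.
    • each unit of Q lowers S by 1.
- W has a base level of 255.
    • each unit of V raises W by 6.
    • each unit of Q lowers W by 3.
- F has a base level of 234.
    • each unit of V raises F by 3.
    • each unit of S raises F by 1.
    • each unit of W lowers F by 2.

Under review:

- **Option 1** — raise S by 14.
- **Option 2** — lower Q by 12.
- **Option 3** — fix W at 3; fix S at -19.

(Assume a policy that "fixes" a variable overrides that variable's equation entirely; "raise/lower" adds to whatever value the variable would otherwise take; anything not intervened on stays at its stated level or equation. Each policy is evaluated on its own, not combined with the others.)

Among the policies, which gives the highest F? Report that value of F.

344

Option 1 (S + 14):
  V = 45
  Q = 22
  S = 93 − 45 − 22 (+14 from intervention) = 40
  W = 255 + 6·45 − 3·22 = 459
  F = 234 + 3·45 + 40 − 2·459 = -509
Option 2 (Q − 12):
  V = 45
  Q = 22 − 12 = 10
  S = 93 − 45 − 10 = 38
  W = 255 + 6·45 − 3·10 = 495
  F = 234 + 3·45 + 38 − 2·495 = -583
Option 3 (W := 3, S := -19):
  V = 45
  Q = 22
  S = -19
  W = 3
  F = 234 + 3·45 + (-19) − 2·3 = 344
Comparing — Option 1: F=-509, Option 2: F=-583, Option 3: F=344. Highest is 344 (Option 3).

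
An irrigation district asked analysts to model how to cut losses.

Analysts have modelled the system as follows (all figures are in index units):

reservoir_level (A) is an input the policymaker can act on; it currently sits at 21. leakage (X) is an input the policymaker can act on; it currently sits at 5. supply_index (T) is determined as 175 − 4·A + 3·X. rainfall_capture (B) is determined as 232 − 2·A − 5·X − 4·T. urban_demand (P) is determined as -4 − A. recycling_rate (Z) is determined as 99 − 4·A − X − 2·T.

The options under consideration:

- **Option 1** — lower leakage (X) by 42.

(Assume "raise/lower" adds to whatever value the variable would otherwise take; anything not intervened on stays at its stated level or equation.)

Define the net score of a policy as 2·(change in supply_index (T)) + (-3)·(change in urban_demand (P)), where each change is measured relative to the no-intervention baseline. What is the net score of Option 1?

Baseline:
  A = 21
  X = 5
  T = 175 − 4·21 + 3·5 = 106
  P = -4 − 21 = -25
Option 1 (X − 42):
  A = 21
  X = 5 − 42 = -37
  T = 175 − 4·21 + 3·(-37) = -20
  P = -4 − 21 = -25
ΔT = -20 − 106 = -126; ΔP = -25 − (-25) = 0
Score = 2·(-126) + (-3)·0 = -252

-252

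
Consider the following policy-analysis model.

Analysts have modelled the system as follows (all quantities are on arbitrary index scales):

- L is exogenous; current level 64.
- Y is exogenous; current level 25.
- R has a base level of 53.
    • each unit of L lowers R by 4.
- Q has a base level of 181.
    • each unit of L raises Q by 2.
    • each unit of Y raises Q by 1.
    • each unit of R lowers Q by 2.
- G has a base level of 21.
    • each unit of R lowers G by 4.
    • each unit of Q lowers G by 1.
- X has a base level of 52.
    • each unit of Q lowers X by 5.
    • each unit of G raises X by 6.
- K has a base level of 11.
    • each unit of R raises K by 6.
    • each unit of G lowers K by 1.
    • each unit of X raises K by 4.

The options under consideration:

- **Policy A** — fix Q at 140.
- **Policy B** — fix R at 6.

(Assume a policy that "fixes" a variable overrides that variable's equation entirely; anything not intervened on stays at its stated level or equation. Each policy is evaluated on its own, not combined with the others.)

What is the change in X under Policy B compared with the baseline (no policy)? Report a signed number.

Baseline:
  L = 64
  Y = 25
  R = 53 − 4·64 = -203
  Q = 181 + 2·64 + 25 − 2·(-203) = 740
  G = 21 − 4·(-203) − 740 = 93
  X = 52 − 5·740 + 6·93 = -3090
Policy B (R := 6):
  L = 64
  Y = 25
  R = 6
  Q = 181 + 2·64 + 25 − 2·6 = 322
  G = 21 − 4·6 − 322 = -325
  X = 52 − 5·322 + 6·(-325) = -3508
Change in X: -3508 − (-3090) = -418

-418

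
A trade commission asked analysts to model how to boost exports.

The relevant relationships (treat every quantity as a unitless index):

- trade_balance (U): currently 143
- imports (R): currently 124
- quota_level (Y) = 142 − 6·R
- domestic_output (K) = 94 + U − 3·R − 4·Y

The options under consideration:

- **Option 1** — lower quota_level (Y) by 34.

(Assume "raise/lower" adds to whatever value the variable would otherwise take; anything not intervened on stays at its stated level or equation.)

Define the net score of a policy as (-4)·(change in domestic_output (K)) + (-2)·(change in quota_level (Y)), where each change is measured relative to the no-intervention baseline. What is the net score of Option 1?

Baseline:
  U = 143
  R = 124
  Y = 142 − 6·124 = -602
  K = 94 + 143 − 3·124 − 4·(-602) = 2273
Option 1 (Y − 34):
  U = 143
  R = 124
  Y = 142 − 6·124 (−34 from intervention) = -636
  K = 94 + 143 − 3·124 − 4·(-636) = 2409
ΔK = 2409 − 2273 = 136; ΔY = -636 − (-602) = -34
Score = (-4)·136 + (-2)·(-34) = -476

-476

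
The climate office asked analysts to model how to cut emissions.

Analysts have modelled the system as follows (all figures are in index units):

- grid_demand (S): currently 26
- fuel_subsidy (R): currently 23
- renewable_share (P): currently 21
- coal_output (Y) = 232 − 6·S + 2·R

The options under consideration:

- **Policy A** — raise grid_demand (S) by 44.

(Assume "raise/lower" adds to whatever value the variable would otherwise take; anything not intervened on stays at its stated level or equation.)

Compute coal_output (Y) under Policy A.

Policy A (S + 44):
  S = 26 + 44 = 70
  R = 23
  Y = 232 − 6·70 + 2·23 = -142

-142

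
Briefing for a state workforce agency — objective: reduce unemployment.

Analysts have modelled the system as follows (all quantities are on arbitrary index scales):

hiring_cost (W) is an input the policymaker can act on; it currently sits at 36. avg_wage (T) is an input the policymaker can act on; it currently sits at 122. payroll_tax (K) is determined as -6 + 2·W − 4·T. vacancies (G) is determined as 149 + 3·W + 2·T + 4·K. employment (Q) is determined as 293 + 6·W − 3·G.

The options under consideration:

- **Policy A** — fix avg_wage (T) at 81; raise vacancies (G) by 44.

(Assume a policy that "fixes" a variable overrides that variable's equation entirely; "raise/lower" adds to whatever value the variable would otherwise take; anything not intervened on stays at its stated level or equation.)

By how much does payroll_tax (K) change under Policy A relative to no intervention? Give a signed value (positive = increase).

164

Baseline:
  W = 36
  T = 122
  K = -6 + 2·36 − 4·122 = -422
Policy A (T := 81, G + 44):
  W = 36
  T = 81
  K = -6 + 2·36 − 4·81 = -258
Change in K: -258 − (-422) = 164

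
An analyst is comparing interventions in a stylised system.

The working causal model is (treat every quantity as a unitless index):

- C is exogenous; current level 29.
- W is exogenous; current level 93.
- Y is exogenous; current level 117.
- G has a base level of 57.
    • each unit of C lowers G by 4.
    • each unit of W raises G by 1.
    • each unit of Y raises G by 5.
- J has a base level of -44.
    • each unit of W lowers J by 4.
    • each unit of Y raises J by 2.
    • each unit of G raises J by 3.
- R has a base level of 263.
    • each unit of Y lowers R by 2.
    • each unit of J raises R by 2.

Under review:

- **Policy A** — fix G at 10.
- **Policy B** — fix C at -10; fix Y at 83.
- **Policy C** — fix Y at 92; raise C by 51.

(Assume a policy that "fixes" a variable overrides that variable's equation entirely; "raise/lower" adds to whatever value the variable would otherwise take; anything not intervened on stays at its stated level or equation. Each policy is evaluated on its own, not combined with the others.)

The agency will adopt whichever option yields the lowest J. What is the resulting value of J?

Policy A (G := 10):
  C = 29
  W = 93
  Y = 117
  G = 10
  J = -44 − 4·93 + 2·117 + 3·10 = -152
Policy B (C := -10, Y := 83):
  C = -10
  W = 93
  Y = 83
  G = 57 − 4·(-10) + 93 + 5·83 = 605
  J = -44 − 4·93 + 2·83 + 3·605 = 1565
Policy C (Y := 92, C + 51):
  C = 29 + 51 = 80
  W = 93
  Y = 92
  G = 57 − 4·80 + 93 + 5·92 = 290
  J = -44 − 4·93 + 2·92 + 3·290 = 638
Comparing — Policy A: J=-152, Policy B: J=1565, Policy C: J=638. Lowest is -152 (Policy A).

-152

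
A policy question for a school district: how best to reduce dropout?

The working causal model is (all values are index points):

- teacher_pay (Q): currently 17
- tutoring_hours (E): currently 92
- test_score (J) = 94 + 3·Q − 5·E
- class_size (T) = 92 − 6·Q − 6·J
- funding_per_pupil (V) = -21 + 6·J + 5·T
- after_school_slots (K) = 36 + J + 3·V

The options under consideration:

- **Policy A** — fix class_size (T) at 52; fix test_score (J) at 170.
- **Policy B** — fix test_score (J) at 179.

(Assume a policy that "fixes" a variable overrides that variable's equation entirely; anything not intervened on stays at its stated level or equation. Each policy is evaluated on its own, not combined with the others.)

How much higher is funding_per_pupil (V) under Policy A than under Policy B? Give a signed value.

Policy A (T := 52, J := 170):
  Q = 17
  E = 92
  J = 170
  T = 52
  V = -21 + 6·170 + 5·52 = 1259
Policy B (J := 179):
  Q = 17
  E = 92
  J = 179
  T = 92 − 6·17 − 6·179 = -1084
  V = -21 + 6·179 + 5·(-1084) = -4367
V: 1259 − (-4367) = 5626

5626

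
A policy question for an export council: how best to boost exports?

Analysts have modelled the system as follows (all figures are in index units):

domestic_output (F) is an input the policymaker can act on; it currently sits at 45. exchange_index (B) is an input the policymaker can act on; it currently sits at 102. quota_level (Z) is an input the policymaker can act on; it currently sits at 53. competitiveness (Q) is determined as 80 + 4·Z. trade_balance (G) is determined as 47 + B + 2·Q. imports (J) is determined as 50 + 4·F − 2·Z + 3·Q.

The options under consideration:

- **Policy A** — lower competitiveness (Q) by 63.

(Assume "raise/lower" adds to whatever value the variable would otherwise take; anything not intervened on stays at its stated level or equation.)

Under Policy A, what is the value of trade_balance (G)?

607

Policy A (Q − 63):
  B = 102
  Z = 53
  Q = 80 + 4·53 (−63 from intervention) = 229
  G = 47 + 102 + 2·229 = 607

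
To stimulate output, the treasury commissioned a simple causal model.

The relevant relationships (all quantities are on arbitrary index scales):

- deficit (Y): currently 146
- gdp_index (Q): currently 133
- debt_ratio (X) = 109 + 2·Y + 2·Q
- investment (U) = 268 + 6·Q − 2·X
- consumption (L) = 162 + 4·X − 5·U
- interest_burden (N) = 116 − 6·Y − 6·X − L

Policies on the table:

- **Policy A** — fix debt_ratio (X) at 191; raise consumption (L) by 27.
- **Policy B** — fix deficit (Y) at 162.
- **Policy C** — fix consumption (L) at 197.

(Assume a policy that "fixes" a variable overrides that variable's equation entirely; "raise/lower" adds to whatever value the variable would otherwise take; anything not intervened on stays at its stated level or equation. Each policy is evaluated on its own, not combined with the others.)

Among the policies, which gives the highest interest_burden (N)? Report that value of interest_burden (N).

561

Policy A (X := 191, L + 27):
  Y = 146
  Q = 133
  X = 191
  U = 268 + 6·133 − 2·191 = 684
  L = 162 + 4·191 − 5·684 (+27 from intervention) = -2467
  N = 116 − 6·146 − 6·191 − (-2467) = 561
Policy B (Y := 162):
  Y = 162
  Q = 133
  X = 109 + 2·162 + 2·133 = 699
  U = 268 + 6·133 − 2·699 = -332
  L = 162 + 4·699 − 5·(-332) = 4618
  N = 116 − 6·162 − 6·699 − 4618 = -9668
Policy C (L := 197):
  Y = 146
  Q = 133
  X = 109 + 2·146 + 2·133 = 667
  U = 268 + 6·133 − 2·667 = -268
  L = 197
  N = 116 − 6·146 − 6·667 − 197 = -4959
Comparing — Policy A: N=561, Policy B: N=-9668, Policy C: N=-4959. Highest is 561 (Policy A).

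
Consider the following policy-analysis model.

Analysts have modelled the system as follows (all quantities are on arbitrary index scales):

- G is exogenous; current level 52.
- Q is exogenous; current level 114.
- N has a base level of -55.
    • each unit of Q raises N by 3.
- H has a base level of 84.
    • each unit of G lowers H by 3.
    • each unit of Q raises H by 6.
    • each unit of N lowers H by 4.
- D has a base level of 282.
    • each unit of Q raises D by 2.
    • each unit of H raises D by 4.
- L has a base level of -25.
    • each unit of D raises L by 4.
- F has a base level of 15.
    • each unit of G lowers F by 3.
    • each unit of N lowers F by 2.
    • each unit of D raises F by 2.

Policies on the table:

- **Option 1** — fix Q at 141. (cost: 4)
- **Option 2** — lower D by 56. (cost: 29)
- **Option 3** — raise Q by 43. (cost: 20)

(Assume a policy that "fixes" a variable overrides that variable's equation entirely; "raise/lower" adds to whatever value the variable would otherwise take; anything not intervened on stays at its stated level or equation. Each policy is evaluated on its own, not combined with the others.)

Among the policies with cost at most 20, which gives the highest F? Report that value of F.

Option 1 (Q := 141):
  G = 52
  Q = 141
  N = -55 + 3·141 = 368
  H = 84 − 3·52 + 6·141 − 4·368 = -698
  D = 282 + 2·141 + 4·(-698) = -2228
  F = 15 − 3·52 − 2·368 + 2·(-2228) = -5333
Option 3 (Q + 43):
  G = 52
  Q = 114 + 43 = 157
  N = -55 + 3·157 = 416
  H = 84 − 3·52 + 6·157 − 4·416 = -794
  D = 282 + 2·157 + 4·(-794) = -2580
  F = 15 − 3·52 − 2·416 + 2·(-2580) = -6133
Comparing — Option 1: F=-5333, Option 3: F=-6133. Highest is -5333 (Option 1).

-5333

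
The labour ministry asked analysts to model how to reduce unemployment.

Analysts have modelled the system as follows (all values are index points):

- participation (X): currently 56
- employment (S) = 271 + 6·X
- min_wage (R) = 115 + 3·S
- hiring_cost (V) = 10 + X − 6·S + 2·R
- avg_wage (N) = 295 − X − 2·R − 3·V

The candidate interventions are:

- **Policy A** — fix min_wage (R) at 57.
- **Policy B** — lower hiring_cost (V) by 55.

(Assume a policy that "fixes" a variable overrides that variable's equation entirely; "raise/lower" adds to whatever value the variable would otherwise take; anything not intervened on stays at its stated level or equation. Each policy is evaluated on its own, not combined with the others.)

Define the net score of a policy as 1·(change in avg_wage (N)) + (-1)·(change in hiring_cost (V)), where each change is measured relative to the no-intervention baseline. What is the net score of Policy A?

Baseline:
  X = 56
  S = 271 + 6·56 = 607
  R = 115 + 3·607 = 1936
  V = 10 + 56 − 6·607 + 2·1936 = 296
  N = 295 − 56 − 2·1936 − 3·296 = -4521
Policy A (R := 57):
  X = 56
  S = 271 + 6·56 = 607
  R = 57
  V = 10 + 56 − 6·607 + 2·57 = -3462
  N = 295 − 56 − 2·57 − 3·(-3462) = 10511
ΔN = 10511 − (-4521) = 15032; ΔV = -3462 − 296 = -3758
Score = 1·15032 + (-1)·(-3758) = 18790

18790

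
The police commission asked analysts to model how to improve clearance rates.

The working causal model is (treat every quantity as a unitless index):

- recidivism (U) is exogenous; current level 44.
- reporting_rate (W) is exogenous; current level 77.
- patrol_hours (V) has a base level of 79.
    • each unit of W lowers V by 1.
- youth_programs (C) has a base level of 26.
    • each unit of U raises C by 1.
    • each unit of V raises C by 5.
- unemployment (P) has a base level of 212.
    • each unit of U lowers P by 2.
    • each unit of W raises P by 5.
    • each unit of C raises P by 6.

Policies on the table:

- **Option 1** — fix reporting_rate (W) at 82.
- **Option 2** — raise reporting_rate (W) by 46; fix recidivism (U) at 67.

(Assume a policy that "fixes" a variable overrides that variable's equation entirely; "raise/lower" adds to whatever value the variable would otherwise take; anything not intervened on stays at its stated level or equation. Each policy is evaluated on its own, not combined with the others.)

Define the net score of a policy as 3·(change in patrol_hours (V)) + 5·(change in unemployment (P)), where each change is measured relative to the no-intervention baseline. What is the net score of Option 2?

-5428

Baseline:
  U = 44
  W = 77
  V = 79 − 77 = 2
  C = 26 + 44 + 5·2 = 80
  P = 212 − 2·44 + 5·77 + 6·80 = 989
Option 2 (W + 46, U := 67):
  U = 67
  W = 77 + 46 = 123
  V = 79 − 123 = -44
  C = 26 + 67 + 5·(-44) = -127
  P = 212 − 2·67 + 5·123 + 6·(-127) = -69
ΔV = -44 − 2 = -46; ΔP = -69 − 989 = -1058
Score = 3·(-46) + 5·(-1058) = -5428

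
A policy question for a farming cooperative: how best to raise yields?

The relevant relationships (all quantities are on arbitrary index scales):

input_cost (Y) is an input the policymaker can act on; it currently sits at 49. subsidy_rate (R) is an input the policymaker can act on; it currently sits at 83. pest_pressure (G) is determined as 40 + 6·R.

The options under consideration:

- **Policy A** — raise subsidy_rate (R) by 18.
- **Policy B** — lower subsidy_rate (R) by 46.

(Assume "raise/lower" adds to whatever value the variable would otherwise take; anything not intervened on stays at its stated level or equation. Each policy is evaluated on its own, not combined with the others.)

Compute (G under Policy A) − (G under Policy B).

384

Policy A (R + 18):
  R = 83 + 18 = 101
  G = 40 + 6·101 = 646
Policy B (R − 46):
  R = 83 − 46 = 37
  G = 40 + 6·37 = 262
G: 646 − 262 = 384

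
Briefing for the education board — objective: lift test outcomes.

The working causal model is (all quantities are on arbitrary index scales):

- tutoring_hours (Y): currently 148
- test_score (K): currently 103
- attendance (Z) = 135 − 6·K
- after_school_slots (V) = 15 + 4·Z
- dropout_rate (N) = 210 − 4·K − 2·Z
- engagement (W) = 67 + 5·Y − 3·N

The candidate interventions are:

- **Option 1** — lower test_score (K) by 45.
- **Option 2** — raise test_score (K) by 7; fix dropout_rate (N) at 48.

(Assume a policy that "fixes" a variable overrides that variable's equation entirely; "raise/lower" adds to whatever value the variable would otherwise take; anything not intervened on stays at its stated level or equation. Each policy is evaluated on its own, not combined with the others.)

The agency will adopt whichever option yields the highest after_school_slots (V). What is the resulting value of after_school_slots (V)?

Option 1 (K − 45):
  K = 103 − 45 = 58
  Z = 135 − 6·58 = -213
  V = 15 + 4·(-213) = -837
Option 2 (K + 7, N := 48):
  K = 103 + 7 = 110
  Z = 135 − 6·110 = -525
  V = 15 + 4·(-525) = -2085
Comparing — Option 1: V=-837, Option 2: V=-2085. Highest is -837 (Option 1).

-837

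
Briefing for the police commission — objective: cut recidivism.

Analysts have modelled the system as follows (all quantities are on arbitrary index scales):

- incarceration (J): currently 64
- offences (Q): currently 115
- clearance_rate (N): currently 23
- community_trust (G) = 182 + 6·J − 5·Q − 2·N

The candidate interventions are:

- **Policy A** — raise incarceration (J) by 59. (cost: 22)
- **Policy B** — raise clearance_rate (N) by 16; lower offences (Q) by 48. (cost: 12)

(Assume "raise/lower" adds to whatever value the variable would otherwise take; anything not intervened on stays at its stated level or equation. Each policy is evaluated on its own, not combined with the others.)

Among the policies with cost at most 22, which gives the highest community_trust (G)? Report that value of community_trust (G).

Policy A (J + 59):
  J = 64 + 59 = 123
  Q = 115
  N = 23
  G = 182 + 6·123 − 5·115 − 2·23 = 299
Policy B (N + 16, Q − 48):
  J = 64
  Q = 115 − 48 = 67
  N = 23 + 16 = 39
  G = 182 + 6·64 − 5·67 − 2·39 = 153
Comparing — Policy A: G=299, Policy B: G=153. Highest is 299 (Policy A).

299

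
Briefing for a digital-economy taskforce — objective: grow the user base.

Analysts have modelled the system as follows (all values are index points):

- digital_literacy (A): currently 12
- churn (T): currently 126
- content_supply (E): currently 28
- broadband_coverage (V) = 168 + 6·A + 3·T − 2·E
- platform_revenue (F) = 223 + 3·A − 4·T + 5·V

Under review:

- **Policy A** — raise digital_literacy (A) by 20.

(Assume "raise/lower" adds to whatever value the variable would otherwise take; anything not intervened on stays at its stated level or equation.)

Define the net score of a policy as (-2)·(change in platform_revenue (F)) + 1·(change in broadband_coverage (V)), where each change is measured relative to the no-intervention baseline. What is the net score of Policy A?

Baseline:
  A = 12
  T = 126
  E = 28
  V = 168 + 6·12 + 3·126 − 2·28 = 562
  F = 223 + 3·12 − 4·126 + 5·562 = 2565
Policy A (A + 20):
  A = 12 + 20 = 32
  T = 126
  E = 28
  V = 168 + 6·32 + 3·126 − 2·28 = 682
  F = 223 + 3·32 − 4·126 + 5·682 = 3225
ΔF = 3225 − 2565 = 660; ΔV = 682 − 562 = 120
Score = (-2)·660 + 1·120 = -1200

-1200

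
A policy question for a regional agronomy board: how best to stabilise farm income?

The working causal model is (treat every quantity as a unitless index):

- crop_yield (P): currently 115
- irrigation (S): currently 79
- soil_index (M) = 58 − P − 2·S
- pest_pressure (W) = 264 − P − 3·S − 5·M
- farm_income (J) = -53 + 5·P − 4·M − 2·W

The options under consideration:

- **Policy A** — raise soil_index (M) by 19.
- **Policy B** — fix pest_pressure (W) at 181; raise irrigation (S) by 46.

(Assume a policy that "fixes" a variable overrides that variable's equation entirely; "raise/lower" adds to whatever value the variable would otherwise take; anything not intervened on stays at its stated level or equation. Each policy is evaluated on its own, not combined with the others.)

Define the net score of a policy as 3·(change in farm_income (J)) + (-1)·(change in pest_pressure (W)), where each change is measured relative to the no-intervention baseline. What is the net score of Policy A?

437

Baseline:
  P = 115
  S = 79
  M = 58 − 115 − 2·79 = -215
  W = 264 − 115 − 3·79 − 5·(-215) = 987
  J = -53 + 5·115 − 4·(-215) − 2·987 = -592
Policy A (M + 19):
  P = 115
  S = 79
  M = 58 − 115 − 2·79 (+19 from intervention) = -196
  W = 264 − 115 − 3·79 − 5·(-196) = 892
  J = -53 + 5·115 − 4·(-196) − 2·892 = -478
ΔJ = -478 − (-592) = 114; ΔW = 892 − 987 = -95
Score = 3·114 + (-1)·(-95) = 437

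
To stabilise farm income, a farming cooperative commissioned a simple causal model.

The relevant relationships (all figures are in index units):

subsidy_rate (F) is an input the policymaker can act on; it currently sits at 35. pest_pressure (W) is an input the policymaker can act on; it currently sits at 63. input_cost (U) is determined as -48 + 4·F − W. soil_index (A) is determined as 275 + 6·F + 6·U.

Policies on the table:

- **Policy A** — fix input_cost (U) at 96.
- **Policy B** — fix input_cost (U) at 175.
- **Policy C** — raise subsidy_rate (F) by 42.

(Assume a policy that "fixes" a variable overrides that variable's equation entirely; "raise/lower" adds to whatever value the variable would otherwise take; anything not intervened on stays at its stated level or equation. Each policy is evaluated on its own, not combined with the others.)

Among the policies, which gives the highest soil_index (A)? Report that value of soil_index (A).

Policy A (U := 96):
  F = 35
  W = 63
  U = 96
  A = 275 + 6·35 + 6·96 = 1061
Policy B (U := 175):
  F = 35
  W = 63
  U = 175
  A = 275 + 6·35 + 6·175 = 1535
Policy C (F + 42):
  F = 35 + 42 = 77
  W = 63
  U = -48 + 4·77 − 63 = 197
  A = 275 + 6·77 + 6·197 = 1919
Comparing — Policy A: A=1061, Policy B: A=1535, Policy C: A=1919. Highest is 1919 (Policy C).

1919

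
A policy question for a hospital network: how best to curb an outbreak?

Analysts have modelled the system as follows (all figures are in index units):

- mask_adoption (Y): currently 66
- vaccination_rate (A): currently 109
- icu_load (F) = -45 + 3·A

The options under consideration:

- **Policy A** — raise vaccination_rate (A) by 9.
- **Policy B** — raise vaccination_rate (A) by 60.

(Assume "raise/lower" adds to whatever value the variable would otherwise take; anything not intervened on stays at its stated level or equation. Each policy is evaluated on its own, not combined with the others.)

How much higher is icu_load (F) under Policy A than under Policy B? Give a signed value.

-153

Policy A (A + 9):
  A = 109 + 9 = 118
  F = -45 + 3·118 = 309
Policy B (A + 60):
  A = 109 + 60 = 169
  F = -45 + 3·169 = 462
F: 309 − 462 = -153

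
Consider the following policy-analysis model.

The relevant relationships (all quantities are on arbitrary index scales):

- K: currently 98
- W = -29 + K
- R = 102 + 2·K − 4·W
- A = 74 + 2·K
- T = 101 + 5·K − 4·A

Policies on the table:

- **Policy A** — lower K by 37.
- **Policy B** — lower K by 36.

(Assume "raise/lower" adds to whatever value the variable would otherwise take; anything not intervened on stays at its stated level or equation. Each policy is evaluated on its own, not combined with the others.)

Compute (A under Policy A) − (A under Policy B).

Policy A (K − 37):
  K = 98 − 37 = 61
  A = 74 + 2·61 = 196
Policy B (K − 36):
  K = 98 − 36 = 62
  A = 74 + 2·62 = 198
A: 196 − 198 = -2

-2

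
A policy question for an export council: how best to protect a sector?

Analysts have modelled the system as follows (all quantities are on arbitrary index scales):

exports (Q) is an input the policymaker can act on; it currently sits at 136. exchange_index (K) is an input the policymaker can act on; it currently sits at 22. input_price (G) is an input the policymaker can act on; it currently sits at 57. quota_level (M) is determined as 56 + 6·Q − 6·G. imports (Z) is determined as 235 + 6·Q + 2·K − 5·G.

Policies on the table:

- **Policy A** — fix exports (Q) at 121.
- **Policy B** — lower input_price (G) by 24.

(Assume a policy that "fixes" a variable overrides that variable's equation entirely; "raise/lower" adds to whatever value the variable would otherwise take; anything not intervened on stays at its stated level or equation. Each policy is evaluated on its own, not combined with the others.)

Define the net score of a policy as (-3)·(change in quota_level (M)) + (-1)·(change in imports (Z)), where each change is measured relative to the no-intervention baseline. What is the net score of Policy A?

360

Baseline:
  Q = 136
  K = 22
  G = 57
  M = 56 + 6·136 − 6·57 = 530
  Z = 235 + 6·136 + 2·22 − 5·57 = 810
Policy A (Q := 121):
  Q = 121
  K = 22
  G = 57
  M = 56 + 6·121 − 6·57 = 440
  Z = 235 + 6·121 + 2·22 − 5·57 = 720
ΔM = 440 − 530 = -90; ΔZ = 720 − 810 = -90
Score = (-3)·(-90) + (-1)·(-90) = 360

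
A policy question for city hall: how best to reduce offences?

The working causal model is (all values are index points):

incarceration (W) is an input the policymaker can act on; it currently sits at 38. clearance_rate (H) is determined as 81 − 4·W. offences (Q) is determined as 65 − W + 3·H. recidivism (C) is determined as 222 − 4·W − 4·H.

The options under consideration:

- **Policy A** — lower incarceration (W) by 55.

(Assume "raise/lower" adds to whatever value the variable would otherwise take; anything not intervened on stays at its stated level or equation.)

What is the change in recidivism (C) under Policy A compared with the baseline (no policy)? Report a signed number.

-660

Baseline:
  W = 38
  H = 81 − 4·38 = -71
  C = 222 − 4·38 − 4·(-71) = 354
Policy A (W − 55):
  W = 38 − 55 = -17
  H = 81 − 4·(-17) = 149
  C = 222 − 4·(-17) − 4·149 = -306
Change in C: -306 − 354 = -660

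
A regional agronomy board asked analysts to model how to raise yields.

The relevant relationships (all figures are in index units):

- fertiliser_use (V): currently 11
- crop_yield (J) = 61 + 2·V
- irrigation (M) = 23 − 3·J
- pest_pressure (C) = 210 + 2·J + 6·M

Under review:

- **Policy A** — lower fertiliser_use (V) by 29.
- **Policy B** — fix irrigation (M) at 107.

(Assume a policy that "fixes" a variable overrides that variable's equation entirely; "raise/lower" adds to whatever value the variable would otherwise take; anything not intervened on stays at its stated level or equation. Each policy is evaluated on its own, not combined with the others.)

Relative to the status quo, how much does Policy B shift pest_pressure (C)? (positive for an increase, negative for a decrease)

Baseline:
  V = 11
  J = 61 + 2·11 = 83
  M = 23 − 3·83 = -226
  C = 210 + 2·83 + 6·(-226) = -980
Policy B (M := 107):
  V = 11
  J = 61 + 2·11 = 83
  M = 107
  C = 210 + 2·83 + 6·107 = 1018
Change in C: 1018 − (-980) = 1998

1998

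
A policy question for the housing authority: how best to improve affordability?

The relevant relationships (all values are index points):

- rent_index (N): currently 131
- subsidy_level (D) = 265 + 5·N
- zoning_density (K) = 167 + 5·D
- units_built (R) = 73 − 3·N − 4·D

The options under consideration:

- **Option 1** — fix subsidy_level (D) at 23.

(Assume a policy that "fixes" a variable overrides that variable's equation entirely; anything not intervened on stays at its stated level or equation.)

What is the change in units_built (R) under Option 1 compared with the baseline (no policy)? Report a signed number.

3588

Baseline:
  N = 131
  D = 265 + 5·131 = 920
  R = 73 − 3·131 − 4·920 = -4000
Option 1 (D := 23):
  N = 131
  D = 23
  R = 73 − 3·131 − 4·23 = -412
Change in R: -412 − (-4000) = 3588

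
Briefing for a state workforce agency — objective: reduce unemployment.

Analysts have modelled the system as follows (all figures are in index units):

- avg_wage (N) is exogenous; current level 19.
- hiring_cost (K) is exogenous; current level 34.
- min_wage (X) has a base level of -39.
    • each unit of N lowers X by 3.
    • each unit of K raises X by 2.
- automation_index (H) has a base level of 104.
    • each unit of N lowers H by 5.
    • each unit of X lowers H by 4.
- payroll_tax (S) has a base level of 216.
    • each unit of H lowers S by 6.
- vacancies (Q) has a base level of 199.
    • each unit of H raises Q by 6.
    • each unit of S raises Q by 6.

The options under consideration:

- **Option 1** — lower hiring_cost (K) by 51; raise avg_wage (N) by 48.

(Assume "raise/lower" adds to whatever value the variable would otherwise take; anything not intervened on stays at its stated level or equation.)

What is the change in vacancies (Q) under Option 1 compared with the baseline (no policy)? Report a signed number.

-22320

Baseline:
  N = 19
  K = 34
  X = -39 − 3·19 + 2·34 = -28
  H = 104 − 5·19 − 4·(-28) = 121
  S = 216 − 6·121 = -510
  Q = 199 + 6·121 + 6·(-510) = -2135
Option 1 (K − 51, N + 48):
  N = 19 + 48 = 67
  K = 34 − 51 = -17
  X = -39 − 3·67 + 2·(-17) = -274
  H = 104 − 5·67 − 4·(-274) = 865
  S = 216 − 6·865 = -4974
  Q = 199 + 6·865 + 6·(-4974) = -24455
Change in Q: -24455 − (-2135) = -22320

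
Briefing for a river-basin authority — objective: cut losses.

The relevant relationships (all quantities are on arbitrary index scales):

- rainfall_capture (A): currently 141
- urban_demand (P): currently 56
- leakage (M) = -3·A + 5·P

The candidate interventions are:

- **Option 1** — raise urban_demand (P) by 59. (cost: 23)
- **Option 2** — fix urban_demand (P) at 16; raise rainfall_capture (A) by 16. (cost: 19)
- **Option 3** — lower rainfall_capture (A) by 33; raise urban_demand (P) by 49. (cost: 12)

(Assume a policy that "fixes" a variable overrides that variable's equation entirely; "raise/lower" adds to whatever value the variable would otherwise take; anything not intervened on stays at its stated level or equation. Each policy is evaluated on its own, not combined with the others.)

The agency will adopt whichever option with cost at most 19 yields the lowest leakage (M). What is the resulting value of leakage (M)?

Option 2 (P := 16, A + 16):
  A = 141 + 16 = 157
  P = 16
  M = 0 − 3·157 + 5·16 = -391
Option 3 (A − 33, P + 49):
  A = 141 − 33 = 108
  P = 56 + 49 = 105
  M = 0 − 3·108 + 5·105 = 201
Comparing — Option 2: M=-391, Option 3: M=201. Lowest is -391 (Option 2).

-391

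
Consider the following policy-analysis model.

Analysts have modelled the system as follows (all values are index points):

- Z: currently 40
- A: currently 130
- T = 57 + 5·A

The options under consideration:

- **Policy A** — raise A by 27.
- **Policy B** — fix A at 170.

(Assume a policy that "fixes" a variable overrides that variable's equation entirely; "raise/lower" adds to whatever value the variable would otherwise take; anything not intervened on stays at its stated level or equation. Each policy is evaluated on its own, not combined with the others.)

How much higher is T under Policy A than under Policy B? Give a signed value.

-65

Policy A (A + 27):
  A = 130 + 27 = 157
  T = 57 + 5·157 = 842
Policy B (A := 170):
  A = 170
  T = 57 + 5·170 = 907
T: 842 − 907 = -65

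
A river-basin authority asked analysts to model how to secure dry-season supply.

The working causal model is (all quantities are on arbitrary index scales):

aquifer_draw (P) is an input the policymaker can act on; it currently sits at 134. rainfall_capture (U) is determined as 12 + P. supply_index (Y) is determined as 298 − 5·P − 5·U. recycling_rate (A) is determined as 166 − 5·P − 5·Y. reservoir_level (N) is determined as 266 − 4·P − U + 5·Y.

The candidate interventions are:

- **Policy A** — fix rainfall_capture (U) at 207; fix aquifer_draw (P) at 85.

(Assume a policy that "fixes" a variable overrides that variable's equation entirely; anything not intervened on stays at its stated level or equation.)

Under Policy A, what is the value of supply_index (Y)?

Policy A (U := 207, P := 85):
  P = 85
  U = 207
  Y = 298 − 5·85 − 5·207 = -1162

-1162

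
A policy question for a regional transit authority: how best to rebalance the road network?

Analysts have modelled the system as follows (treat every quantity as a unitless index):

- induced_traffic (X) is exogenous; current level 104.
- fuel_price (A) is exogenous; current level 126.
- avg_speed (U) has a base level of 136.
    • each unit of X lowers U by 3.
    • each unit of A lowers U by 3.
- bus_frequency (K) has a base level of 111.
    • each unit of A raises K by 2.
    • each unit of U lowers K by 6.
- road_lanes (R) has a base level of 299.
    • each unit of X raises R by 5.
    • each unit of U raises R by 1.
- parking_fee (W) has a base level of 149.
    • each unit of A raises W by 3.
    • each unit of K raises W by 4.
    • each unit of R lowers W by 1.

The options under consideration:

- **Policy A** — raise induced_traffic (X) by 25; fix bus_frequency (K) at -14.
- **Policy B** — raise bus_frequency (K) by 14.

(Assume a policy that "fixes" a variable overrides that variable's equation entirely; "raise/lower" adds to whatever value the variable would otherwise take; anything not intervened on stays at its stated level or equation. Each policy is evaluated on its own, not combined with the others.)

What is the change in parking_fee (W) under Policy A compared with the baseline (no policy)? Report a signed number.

Baseline:
  X = 104
  A = 126
  U = 136 − 3·104 − 3·126 = -554
  K = 111 + 2·126 − 6·(-554) = 3687
  R = 299 + 5·104 + (-554) = 265
  W = 149 + 3·126 + 4·3687 − 265 = 15010
Policy A (X + 25, K := -14):
  X = 104 + 25 = 129
  A = 126
  U = 136 − 3·129 − 3·126 = -629
  K = -14
  R = 299 + 5·129 + (-629) = 315
  W = 149 + 3·126 + 4·(-14) − 315 = 156
Change in W: 156 − 15010 = -14854

-14854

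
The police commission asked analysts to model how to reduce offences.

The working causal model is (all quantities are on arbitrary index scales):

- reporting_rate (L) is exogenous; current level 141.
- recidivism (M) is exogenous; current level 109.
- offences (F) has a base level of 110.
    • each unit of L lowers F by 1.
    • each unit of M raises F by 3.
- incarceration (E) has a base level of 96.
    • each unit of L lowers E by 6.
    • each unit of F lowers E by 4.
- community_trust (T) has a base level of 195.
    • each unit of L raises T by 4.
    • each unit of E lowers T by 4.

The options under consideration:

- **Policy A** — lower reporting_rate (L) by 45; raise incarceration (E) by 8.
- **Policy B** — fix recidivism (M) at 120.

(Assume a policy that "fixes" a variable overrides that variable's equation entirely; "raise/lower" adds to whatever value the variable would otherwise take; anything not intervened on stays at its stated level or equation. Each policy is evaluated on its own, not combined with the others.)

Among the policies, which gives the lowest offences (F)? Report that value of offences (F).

Policy A (L − 45, E + 8):
  L = 141 − 45 = 96
  M = 109
  F = 110 − 96 + 3·109 = 341
Policy B (M := 120):
  L = 141
  M = 120
  F = 110 − 141 + 3·120 = 329
Comparing — Policy A: F=341, Policy B: F=329. Lowest is 329 (Policy B).

329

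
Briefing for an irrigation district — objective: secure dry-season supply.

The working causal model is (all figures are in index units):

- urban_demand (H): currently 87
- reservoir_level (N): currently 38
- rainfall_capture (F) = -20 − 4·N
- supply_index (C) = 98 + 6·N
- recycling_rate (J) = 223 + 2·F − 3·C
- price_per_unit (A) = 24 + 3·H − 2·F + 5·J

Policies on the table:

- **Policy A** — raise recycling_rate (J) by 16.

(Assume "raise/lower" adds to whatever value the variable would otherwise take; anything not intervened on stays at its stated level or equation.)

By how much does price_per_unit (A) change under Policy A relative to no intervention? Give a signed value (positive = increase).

Baseline:
  H = 87
  N = 38
  F = -20 − 4·38 = -172
  C = 98 + 6·38 = 326
  J = 223 + 2·(-172) − 3·326 = -1099
  A = 24 + 3·87 − 2·(-172) + 5·(-1099) = -4866
Policy A (J + 16):
  H = 87
  N = 38
  F = -20 − 4·38 = -172
  C = 98 + 6·38 = 326
  J = 223 + 2·(-172) − 3·326 (+16 from intervention) = -1083
  A = 24 + 3·87 − 2·(-172) + 5·(-1083) = -4786
Change in A: -4786 − (-4866) = 80

80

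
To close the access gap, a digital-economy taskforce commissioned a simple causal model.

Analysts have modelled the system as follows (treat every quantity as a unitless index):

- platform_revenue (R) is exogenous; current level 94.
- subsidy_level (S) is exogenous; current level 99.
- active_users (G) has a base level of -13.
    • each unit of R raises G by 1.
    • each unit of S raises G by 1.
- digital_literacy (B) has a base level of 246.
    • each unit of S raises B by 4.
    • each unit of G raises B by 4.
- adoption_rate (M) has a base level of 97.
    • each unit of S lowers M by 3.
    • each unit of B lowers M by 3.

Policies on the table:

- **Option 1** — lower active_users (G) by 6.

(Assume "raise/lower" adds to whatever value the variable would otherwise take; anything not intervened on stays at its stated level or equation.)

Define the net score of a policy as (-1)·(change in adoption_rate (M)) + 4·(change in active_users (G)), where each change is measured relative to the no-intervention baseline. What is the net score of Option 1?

Baseline:
  R = 94
  S = 99
  G = -13 + 94 + 99 = 180
  B = 246 + 4·99 + 4·180 = 1362
  M = 97 − 3·99 − 3·1362 = -4286
Option 1 (G − 6):
  R = 94
  S = 99
  G = -13 + 94 + 99 (−6 from intervention) = 174
  B = 246 + 4·99 + 4·174 = 1338
  M = 97 − 3·99 − 3·1338 = -4214
ΔM = -4214 − (-4286) = 72; ΔG = 174 − 180 = -6
Score = (-1)·72 + 4·(-6) = -96

-96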